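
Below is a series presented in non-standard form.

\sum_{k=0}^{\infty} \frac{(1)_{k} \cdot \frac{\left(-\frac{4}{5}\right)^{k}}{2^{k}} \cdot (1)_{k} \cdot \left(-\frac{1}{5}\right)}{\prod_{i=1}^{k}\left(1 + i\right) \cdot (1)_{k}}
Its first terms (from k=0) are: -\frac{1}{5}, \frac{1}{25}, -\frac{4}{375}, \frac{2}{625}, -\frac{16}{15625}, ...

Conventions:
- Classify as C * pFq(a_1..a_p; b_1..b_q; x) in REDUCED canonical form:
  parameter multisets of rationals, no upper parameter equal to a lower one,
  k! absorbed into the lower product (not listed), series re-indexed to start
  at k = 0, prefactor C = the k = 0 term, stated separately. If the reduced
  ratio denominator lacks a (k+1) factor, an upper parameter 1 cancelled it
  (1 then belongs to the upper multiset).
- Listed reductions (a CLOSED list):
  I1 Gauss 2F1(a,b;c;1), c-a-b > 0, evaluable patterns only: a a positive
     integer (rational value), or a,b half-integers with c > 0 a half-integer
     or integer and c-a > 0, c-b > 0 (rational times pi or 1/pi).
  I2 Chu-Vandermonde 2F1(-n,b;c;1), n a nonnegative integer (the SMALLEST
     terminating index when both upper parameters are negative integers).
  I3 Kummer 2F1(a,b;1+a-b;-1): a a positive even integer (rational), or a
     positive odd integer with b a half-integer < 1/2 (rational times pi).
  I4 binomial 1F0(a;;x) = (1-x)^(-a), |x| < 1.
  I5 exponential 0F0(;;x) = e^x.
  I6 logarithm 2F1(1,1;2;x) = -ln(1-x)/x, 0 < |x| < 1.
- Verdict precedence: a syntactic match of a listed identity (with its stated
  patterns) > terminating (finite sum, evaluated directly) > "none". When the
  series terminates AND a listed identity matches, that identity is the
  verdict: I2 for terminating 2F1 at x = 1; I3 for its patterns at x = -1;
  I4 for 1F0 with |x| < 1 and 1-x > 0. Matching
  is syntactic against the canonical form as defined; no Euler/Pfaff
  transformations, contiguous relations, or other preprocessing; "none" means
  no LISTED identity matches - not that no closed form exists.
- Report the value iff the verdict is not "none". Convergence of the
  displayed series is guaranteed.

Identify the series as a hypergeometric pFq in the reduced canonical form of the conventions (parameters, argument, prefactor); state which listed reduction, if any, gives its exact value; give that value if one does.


Classification (C = -\frac{1}{5}): 2F1 with upper {1, 1}, lower {2}, argument x = -\frac{2}{5}. Verdict: logarithm (I6) matches (the logarithm: parameters (1,1;2), x = -\frac{2}{5}). Value: \left(-\frac{1}{2}\right) \cdot \ln\left(\frac{7}{5}\right).

Key step: t_0 being -\frac{1}{5}, the lower running product (C = -1/5) is a rising factorial.
Step ratio: r(k) = -\frac{2}{5} * (k+1) (k+1) / [(k+2) (k+1)] - rational in k. x = -\frac{2}{5}; t_0 = -\frac{1}{5}; negate the roots.


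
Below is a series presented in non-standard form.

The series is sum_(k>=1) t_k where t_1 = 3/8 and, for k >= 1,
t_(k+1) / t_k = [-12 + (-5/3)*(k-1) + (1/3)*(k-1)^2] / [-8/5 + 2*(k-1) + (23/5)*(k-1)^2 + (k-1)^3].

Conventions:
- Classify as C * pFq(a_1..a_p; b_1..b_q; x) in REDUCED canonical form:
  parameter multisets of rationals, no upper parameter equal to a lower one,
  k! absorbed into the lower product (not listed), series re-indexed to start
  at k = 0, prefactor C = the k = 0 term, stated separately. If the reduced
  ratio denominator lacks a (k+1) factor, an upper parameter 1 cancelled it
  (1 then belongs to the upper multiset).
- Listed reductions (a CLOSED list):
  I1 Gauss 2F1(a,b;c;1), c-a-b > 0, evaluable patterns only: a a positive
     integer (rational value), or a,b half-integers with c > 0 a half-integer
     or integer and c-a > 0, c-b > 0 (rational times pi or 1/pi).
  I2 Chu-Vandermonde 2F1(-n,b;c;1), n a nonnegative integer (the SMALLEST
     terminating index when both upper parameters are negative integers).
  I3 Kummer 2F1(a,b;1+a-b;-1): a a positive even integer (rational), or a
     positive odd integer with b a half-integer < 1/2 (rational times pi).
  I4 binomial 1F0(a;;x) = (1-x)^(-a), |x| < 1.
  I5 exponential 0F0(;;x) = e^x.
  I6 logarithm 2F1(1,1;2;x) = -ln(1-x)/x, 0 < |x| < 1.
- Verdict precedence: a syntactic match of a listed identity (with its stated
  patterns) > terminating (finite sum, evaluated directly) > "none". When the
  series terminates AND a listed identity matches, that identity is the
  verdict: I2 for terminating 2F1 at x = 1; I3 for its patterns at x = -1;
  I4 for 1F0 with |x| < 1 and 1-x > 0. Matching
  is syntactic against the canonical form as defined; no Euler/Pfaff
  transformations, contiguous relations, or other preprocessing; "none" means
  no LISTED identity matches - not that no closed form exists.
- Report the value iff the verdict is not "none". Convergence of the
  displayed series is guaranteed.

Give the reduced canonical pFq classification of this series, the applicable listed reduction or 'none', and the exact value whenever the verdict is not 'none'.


Prefactor 3/8, argument 1/3: 1F1 with upper {-9} over lower {-2/5}. Verdict: terminating - upper parameter -9 makes this a finite sum (last index 9), evaluated exactly. Hence: -2914283746639/5231896344576.

Key observation: t_0 = 3/8 here, and the expanded ratio factors over Q; C = 3/8, x = 1/3, roots give parameters.
Term ratio: r(k) = (1/3) * (k-9) / [(k-2/5) (k+1)] - rational in k, leading ratio (1/3); with t_0 = 3/8, classification follows.


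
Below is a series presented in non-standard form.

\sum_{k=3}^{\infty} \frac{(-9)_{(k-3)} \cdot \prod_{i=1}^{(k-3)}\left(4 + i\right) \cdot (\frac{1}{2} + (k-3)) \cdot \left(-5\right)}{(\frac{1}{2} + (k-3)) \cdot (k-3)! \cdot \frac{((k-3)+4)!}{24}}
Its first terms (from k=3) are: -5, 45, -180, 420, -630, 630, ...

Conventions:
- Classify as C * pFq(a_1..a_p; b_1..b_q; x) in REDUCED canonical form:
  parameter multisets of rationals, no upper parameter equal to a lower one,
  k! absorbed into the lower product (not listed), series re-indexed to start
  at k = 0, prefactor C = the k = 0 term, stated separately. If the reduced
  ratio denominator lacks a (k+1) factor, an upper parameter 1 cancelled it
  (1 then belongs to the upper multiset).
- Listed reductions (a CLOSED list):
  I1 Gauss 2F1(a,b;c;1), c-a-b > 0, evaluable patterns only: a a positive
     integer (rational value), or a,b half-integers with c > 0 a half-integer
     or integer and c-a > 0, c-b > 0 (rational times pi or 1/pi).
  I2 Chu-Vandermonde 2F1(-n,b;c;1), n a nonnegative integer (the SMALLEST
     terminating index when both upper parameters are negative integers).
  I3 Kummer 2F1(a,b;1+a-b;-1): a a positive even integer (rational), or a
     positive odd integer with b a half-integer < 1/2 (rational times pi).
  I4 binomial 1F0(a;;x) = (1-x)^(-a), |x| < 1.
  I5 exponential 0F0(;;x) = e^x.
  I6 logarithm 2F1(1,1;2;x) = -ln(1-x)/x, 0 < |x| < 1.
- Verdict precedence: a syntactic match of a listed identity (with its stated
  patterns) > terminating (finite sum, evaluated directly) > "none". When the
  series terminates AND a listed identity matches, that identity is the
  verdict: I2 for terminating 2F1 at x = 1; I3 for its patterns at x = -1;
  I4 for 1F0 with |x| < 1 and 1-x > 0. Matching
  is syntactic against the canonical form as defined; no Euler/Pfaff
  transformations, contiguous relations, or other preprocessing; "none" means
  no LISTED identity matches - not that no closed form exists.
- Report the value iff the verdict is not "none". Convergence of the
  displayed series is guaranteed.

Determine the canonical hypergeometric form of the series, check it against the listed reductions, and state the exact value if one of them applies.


Prefactor -5, argument 1: 1F0 with upper {-9} over lower {-}. Verdict: terminating. With -9 upstairs the series is a 10-term polynomial sum; evaluated term by term. Its exact value is 0.

Structural cue: from the first term -5: the running product (C = -5, x = 1) telescopes to a rising factorial.
Term ratio: r(k) = 1 * (k-9) / [(k+1)] - poly over poly, x = 1 from leading terms; C = -5 at k = 0.


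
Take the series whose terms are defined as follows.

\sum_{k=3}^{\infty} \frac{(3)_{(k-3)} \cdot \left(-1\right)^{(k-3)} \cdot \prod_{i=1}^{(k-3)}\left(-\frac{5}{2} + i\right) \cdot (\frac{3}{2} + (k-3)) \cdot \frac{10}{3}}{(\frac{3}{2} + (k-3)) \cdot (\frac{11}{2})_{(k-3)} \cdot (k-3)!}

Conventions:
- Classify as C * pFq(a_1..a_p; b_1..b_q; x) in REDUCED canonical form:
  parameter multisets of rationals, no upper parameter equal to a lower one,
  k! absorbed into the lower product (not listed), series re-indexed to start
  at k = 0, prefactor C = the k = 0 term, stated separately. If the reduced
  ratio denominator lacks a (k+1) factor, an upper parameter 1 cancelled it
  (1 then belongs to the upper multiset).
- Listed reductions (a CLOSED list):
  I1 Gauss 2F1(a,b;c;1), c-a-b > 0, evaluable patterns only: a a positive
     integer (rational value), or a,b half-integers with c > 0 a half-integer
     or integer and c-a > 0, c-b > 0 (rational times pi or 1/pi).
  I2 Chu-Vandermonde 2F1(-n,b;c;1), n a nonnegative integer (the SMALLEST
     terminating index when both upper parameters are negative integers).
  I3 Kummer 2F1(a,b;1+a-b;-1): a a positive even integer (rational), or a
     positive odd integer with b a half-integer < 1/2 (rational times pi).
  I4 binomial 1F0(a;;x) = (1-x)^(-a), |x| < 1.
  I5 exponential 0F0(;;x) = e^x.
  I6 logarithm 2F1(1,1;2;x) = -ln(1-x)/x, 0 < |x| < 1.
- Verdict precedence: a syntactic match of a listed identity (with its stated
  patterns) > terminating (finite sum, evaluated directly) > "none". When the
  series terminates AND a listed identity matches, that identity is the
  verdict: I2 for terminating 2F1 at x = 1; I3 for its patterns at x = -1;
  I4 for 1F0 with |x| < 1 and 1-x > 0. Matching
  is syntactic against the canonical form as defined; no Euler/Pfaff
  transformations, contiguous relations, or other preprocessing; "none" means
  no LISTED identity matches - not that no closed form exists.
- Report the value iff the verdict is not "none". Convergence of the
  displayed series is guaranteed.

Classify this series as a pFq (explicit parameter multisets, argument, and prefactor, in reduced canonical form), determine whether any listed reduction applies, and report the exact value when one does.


Key observation: from the first term \frac{10}{3}: striking the common factor k + 3/2 reduces the term (prefactor 10/3).
Ratio: r(k) = -1 * (k-\frac{3}{2}) (k+3) / [(k+\frac{11}{2}) (k+1)] - rational in k, leading ratio -1; with t_0 = \frac{10}{3}, classification follows.

Canonical form: C = \frac{10}{3} times 2F1 with upper {-\frac{3}{2}, 3}, lower {\frac{11}{2}}, x = -1. Verdict: this is the Kummer evaluation I3 (x = -1; c = \frac{11}{2} equals 1+a-b for upper {-\frac{3}{2}, 3}: listed pattern). Sum: \frac{525}{256} \cdot \pi.


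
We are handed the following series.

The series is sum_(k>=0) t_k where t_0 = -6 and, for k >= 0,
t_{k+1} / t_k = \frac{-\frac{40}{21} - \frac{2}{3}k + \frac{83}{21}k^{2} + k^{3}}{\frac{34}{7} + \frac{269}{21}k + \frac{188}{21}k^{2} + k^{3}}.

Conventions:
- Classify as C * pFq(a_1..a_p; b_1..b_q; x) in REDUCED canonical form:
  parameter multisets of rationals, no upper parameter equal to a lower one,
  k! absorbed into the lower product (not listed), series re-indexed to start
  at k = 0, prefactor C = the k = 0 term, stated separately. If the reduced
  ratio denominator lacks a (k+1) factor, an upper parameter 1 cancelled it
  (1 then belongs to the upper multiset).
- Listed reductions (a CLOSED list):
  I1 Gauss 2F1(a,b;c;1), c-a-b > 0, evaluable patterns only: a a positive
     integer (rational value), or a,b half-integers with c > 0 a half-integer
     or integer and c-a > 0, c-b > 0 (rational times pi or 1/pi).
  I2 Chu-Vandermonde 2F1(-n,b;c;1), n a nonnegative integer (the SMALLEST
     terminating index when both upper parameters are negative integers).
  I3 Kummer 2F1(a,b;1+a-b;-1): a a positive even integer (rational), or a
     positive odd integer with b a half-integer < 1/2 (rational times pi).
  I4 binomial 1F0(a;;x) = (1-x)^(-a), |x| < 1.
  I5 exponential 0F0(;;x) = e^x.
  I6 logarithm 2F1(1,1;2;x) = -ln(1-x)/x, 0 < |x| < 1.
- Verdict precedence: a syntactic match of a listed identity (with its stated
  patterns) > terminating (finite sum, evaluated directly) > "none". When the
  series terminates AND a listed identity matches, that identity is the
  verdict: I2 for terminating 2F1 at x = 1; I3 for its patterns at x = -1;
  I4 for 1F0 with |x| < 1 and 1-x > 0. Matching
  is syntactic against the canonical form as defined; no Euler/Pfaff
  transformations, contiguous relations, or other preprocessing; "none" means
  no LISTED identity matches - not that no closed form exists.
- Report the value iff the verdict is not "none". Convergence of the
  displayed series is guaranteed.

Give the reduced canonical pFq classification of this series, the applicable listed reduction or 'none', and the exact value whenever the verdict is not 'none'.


Prefactor -6, argument 1: 2F1 with upper {-\frac{5}{7}, 4} over lower {\frac{51}{7}}. Verdict: Gauss's theorem (I1) matches (x = 1: the Gamma ratio telescopes since c-a-b = 4 > 0 and a = 4 in Z>0). Exact value: -\frac{56166}{16807}.

Key step: with t_0 = -6, the ratio is unreduced: k + 2/3 divides both sides (C = -6, x = 1).
Term ratio: r(k) = 1 * (k-\frac{5}{7}) (k+4) / [(k+\frac{51}{7}) (k+1)] ; factor over Q: parameters, x = 1, and C = -6.


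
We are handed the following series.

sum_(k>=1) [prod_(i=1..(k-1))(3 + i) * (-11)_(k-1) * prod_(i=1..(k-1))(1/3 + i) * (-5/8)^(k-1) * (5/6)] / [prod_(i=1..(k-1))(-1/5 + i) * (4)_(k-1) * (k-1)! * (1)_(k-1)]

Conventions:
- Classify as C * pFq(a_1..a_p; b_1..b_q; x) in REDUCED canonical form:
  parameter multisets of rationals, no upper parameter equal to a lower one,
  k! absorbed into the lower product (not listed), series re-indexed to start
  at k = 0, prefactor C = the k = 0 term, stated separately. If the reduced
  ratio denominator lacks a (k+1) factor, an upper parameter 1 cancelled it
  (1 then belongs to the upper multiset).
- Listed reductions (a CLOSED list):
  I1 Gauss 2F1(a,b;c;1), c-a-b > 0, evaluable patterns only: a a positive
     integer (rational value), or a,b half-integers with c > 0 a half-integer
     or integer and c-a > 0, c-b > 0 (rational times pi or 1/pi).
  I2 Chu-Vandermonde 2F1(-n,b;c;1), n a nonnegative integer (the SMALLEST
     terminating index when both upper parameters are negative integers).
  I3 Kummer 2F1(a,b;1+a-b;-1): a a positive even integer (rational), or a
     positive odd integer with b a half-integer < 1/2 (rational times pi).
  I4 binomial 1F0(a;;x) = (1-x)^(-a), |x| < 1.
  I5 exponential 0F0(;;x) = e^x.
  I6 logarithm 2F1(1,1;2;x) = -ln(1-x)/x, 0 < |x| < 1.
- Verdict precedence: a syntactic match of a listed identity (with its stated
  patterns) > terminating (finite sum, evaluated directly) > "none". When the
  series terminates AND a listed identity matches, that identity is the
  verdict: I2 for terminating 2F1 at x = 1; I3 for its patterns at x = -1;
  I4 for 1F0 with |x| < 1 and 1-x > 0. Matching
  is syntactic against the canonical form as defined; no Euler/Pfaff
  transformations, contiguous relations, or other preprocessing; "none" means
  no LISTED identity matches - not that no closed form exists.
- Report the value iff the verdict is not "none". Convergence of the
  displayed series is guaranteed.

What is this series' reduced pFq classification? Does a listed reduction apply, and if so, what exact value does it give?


With C = 5/6: the canonical form is 2F2(-11, 4/3; 4/5, 1; -5/8). Verdict: terminating - upper parameter -11 makes this a finite sum (last index 11), evaluated exactly. Sum: 52636468292266795822280095858085/1045220613592430567557013962752.

Structural cue: t_0 = 5/6 here, and the running product (C = 5/6, x = -5/8) telescopes to a rising factorial.
Consecutive-term ratio: r(k) = (-5/8) * (k-11) (k+4/3) / [(k+4/5) (k+1) (k+1)] - rational in k. x = (-5/8); t_0 = 5/6; negate the roots.


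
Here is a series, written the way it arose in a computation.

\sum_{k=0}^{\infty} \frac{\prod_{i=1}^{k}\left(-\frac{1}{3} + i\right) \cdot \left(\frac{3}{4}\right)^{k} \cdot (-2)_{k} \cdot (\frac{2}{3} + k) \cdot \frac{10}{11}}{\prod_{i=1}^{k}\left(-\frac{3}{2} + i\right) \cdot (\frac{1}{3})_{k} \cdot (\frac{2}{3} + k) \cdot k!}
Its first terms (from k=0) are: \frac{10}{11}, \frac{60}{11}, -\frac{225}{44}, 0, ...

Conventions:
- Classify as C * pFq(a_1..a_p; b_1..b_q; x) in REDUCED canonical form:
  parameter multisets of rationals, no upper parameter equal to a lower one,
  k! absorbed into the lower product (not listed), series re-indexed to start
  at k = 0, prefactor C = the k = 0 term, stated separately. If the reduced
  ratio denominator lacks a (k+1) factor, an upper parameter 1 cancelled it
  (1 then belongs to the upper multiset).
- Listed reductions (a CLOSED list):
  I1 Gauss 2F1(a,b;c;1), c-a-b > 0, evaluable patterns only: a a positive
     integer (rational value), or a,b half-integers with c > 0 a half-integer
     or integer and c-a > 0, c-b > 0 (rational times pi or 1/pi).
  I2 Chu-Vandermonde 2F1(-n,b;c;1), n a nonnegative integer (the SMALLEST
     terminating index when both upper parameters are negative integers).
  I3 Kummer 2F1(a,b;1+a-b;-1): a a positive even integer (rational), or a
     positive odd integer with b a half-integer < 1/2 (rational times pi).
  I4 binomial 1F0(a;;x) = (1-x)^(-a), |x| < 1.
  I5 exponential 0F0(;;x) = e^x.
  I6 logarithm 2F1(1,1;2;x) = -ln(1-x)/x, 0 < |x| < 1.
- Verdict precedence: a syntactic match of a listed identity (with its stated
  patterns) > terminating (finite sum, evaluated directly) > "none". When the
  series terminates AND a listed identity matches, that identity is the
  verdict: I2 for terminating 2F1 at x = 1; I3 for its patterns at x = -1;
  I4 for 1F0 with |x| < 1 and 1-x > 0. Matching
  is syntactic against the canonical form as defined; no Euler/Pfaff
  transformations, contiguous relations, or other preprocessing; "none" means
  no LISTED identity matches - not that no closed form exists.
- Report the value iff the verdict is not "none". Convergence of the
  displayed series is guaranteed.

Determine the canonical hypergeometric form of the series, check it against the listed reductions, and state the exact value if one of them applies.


Canonical form: C = \frac{10}{11} times 2F2 with upper {-2, \frac{2}{3}}, lower {-\frac{1}{2}, \frac{1}{3}}, x = \frac{3}{4}. Verdict: terminating - the sum ends at index 2 because -2 is a negative integer; exact evaluation follows. Exact value: \frac{5}{4}.

The tell: t_0 = \frac{10}{11} here, and the lower running product (prefactor 10/11) is a rising factorial.
Term ratio: r(k) = \frac{3}{4} * (k-2) (k+\frac{2}{3}) / [(k-\frac{1}{2}) (k+\frac{1}{3}) (k+1)] - rational in k. x = \frac{3}{4}; t_0 = \frac{10}{11}; negate the roots.


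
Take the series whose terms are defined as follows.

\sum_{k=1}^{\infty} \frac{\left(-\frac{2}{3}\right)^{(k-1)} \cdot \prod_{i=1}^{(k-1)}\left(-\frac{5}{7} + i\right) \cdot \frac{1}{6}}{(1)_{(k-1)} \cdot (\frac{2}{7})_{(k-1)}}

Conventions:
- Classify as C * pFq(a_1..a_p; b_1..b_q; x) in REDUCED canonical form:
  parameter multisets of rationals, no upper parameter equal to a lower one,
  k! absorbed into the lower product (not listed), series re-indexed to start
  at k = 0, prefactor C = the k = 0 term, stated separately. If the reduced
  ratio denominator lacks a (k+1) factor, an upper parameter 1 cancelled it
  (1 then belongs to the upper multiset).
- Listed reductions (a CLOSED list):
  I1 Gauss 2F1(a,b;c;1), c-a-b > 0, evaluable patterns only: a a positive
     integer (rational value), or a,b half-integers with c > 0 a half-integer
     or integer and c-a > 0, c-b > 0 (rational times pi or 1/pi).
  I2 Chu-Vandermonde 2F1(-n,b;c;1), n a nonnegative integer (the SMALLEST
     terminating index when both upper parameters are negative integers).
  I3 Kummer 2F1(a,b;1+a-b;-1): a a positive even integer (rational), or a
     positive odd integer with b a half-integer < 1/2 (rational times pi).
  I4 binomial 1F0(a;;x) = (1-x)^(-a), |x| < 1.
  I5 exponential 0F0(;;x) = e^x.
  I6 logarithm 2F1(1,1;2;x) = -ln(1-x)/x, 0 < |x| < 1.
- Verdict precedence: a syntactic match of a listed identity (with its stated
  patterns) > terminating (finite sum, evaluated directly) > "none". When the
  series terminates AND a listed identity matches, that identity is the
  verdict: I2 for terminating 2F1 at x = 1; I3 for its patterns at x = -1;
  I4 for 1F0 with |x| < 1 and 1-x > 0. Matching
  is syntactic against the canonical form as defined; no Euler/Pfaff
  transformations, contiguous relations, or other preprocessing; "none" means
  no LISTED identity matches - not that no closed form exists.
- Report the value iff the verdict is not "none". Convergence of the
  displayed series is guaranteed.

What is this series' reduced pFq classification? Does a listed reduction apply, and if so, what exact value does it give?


With C = \frac{1}{6}: the canonical form is 0F0(-; -; -\frac{2}{3}). Verdict: exponential (I5) matches (the 0F0 exponential series at x = -\frac{2}{3}). Exact value: \frac{1}{6} \cdot e^{-\frac{2}{3}}.

Key step: with t_0 = \frac{1}{6}, (1)_k (C = 1/6, x = -2/3) is k! itself.
Consecutive-term ratio: r(k) = -\frac{2}{3} * 1 / [(k+1)] - poly over poly, x = -\frac{2}{3} from leading terms; C = \frac{1}{6} at k = 0.


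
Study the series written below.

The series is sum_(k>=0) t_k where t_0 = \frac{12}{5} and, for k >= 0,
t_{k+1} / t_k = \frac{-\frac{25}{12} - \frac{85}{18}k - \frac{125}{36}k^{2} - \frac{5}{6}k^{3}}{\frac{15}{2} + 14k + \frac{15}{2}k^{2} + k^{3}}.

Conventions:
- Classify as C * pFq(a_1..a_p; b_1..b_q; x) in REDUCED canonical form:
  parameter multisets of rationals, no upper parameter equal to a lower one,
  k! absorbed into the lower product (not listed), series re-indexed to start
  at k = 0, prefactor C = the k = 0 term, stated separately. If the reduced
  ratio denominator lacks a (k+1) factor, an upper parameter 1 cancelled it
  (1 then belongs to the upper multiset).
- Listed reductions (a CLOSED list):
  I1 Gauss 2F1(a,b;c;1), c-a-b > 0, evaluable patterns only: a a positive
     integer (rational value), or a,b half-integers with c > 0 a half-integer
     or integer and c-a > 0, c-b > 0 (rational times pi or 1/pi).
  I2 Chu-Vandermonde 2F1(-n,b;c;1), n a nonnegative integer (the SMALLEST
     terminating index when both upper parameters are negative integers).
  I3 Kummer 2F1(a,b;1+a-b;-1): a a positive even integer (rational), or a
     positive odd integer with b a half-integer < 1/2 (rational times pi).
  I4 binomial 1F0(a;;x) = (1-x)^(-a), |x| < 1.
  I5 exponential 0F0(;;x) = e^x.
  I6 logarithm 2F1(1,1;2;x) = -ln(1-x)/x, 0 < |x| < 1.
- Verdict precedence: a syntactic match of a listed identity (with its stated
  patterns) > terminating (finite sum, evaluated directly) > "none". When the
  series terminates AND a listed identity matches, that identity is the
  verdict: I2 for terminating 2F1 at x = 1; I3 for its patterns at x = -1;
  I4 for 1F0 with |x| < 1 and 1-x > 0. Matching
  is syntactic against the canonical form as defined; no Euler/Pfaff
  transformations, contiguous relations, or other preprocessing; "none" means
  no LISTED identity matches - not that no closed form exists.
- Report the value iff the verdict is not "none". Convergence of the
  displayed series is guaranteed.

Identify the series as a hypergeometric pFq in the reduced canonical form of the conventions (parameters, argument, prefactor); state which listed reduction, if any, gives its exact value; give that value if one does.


This is \frac{12}{5} * 2F1(1, \frac{5}{3}; 5; -\frac{5}{6}) in reduced canonical form. Verdict: none. A 2F1 with upper {1, \frac{5}{3}} fits none of I1-I6 at x = -\frac{5}{6}; the sum runs forever.

First insight: from the first term \frac{12}{5}: factor the ratio over Q (C = 12/5): negated roots = parameters.
Consecutive-term ratio: r(k) = -\frac{5}{6} * (k+1) (k+\frac{5}{3}) / [(k+5) (k+1)] - rational in k, leading ratio -\frac{5}{6}; with t_0 = \frac{12}{5}, classification follows.


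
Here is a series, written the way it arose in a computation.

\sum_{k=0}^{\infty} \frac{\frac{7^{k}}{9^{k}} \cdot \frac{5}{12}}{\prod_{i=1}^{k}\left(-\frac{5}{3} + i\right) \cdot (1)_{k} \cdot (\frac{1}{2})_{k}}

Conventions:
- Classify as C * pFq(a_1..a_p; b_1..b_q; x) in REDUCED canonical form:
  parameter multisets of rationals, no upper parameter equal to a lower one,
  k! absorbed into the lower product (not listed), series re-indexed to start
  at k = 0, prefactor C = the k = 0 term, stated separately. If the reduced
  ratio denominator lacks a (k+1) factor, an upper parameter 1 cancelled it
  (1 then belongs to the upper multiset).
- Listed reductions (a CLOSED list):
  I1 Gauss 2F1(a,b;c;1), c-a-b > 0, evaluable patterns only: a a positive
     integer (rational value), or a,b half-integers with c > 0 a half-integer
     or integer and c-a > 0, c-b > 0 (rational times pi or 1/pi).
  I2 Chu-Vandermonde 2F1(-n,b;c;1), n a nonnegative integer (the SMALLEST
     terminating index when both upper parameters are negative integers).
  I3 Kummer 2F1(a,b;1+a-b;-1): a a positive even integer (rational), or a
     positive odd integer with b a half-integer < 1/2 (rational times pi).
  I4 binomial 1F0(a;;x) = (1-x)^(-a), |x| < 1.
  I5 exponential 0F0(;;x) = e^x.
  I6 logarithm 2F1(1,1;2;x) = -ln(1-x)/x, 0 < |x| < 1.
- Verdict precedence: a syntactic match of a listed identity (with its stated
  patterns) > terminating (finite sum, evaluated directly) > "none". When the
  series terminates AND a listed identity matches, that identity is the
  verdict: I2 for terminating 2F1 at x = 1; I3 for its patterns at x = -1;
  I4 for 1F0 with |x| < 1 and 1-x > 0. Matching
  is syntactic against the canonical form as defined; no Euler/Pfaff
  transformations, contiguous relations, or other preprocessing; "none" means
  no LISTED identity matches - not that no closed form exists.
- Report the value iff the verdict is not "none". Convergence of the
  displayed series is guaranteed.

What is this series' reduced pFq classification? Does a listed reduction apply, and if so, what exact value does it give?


x = \frac{7}{9} here; the reduced form reads 0F2, upper {-}, lower {-\frac{2}{3}, \frac{1}{2}}, C = \frac{5}{12}. Verdict: none. A 0F2 with upper {-} fits none of I1-I6 at x = \frac{7}{9}; the sum runs forever.

Structural cue: x = \frac{7}{9} and the two geometric factors (C = 5/12) combine into one argument.
Adjacent-term ratio: r(k) = \frac{7}{9} * 1 / [(k-\frac{2}{3}) (k+\frac{1}{2}) (k+1)] - rational in k, leading ratio \frac{7}{9}; with t_0 = \frac{5}{12}, classification follows.


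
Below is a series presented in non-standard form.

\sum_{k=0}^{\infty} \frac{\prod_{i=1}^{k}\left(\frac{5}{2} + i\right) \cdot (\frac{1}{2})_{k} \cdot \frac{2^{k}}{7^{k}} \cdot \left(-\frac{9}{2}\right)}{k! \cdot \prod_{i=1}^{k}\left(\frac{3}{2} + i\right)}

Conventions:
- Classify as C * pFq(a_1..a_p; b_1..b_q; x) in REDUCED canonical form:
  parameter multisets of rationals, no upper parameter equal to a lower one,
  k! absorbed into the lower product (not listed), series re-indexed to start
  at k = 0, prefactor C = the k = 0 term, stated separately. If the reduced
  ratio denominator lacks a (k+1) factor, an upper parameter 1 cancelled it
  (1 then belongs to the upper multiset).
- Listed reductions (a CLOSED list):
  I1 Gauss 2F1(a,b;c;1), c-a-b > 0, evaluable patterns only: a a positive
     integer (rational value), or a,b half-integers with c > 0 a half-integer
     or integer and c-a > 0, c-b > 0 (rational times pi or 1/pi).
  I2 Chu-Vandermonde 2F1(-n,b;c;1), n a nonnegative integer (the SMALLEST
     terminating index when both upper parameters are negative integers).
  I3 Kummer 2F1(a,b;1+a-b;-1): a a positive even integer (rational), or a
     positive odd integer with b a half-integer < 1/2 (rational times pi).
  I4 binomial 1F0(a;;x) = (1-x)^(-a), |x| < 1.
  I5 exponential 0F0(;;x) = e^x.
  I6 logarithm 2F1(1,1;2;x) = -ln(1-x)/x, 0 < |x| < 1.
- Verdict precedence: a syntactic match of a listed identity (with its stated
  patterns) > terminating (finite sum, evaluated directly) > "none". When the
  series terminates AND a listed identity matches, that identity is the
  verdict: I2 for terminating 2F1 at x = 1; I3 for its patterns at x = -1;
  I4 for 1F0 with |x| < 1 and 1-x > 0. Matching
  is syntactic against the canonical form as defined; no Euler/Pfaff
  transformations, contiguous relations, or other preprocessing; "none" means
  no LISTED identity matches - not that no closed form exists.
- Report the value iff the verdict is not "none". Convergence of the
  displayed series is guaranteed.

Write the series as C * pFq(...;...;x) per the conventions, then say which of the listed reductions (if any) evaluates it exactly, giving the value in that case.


First insight: from the first term -\frac{9}{2}: the two geometric factors (C = -9/2) combine into one argument.
Adjacent-term ratio: r(k) = \frac{2}{7} * (k+\frac{1}{2}) (k+\frac{7}{2}) / [(k+\frac{5}{2}) (k+1)] - poly over poly, x = \frac{2}{7} from leading terms; C = -\frac{9}{2} at k = 0.

x = \frac{2}{7} here; the reduced form reads 2F1, upper {\frac{1}{2}, \frac{7}{2}}, lower {\frac{5}{2}}, C = -\frac{9}{2}. Verdict: no listed reduction: x = \frac{2}{7} and upper {\frac{1}{2}, \frac{7}{2}} fail every I1-I6 pattern.


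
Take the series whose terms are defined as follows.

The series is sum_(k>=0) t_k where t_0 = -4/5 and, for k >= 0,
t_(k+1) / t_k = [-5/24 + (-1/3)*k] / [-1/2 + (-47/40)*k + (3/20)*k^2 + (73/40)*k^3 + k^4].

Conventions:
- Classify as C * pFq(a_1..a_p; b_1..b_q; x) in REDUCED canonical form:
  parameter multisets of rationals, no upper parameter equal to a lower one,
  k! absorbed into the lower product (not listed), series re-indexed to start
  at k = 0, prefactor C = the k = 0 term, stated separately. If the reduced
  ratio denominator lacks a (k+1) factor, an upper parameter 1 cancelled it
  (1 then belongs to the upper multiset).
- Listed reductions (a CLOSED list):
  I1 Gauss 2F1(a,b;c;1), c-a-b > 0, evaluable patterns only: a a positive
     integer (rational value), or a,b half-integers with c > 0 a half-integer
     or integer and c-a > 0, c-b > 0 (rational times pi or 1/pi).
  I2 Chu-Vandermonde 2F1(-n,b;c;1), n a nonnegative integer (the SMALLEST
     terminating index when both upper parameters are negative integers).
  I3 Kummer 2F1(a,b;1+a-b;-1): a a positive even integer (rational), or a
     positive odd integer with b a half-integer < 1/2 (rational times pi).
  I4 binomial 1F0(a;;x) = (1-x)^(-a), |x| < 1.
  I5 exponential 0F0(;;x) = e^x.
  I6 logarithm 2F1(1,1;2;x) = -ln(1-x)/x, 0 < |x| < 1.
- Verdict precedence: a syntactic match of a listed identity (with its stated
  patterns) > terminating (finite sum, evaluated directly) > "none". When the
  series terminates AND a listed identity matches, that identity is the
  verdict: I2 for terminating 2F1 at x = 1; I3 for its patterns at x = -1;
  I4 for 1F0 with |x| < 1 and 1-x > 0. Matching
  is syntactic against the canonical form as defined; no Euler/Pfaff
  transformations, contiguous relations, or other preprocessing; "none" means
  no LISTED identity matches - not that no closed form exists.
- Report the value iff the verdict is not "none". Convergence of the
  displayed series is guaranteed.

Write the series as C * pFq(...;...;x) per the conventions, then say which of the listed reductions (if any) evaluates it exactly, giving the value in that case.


Structural cue: with t_0 = -4/5, the parameter 5/8 appears in both the upper and lower lists and cancels.
Term ratio: r(k) = (-1/3) * 1 / [(k-4/5) (k+1) (k+1)] - rational in k. x = (-1/3); t_0 = -4/5; negate the roots.

Canonical form: C = -4/5 times 0F2 with upper {-}, lower {-4/5, 1}, x = -1/3. Verdict: none. No listed pattern accepts 0F2(-; -4/5, 1; -1/3).


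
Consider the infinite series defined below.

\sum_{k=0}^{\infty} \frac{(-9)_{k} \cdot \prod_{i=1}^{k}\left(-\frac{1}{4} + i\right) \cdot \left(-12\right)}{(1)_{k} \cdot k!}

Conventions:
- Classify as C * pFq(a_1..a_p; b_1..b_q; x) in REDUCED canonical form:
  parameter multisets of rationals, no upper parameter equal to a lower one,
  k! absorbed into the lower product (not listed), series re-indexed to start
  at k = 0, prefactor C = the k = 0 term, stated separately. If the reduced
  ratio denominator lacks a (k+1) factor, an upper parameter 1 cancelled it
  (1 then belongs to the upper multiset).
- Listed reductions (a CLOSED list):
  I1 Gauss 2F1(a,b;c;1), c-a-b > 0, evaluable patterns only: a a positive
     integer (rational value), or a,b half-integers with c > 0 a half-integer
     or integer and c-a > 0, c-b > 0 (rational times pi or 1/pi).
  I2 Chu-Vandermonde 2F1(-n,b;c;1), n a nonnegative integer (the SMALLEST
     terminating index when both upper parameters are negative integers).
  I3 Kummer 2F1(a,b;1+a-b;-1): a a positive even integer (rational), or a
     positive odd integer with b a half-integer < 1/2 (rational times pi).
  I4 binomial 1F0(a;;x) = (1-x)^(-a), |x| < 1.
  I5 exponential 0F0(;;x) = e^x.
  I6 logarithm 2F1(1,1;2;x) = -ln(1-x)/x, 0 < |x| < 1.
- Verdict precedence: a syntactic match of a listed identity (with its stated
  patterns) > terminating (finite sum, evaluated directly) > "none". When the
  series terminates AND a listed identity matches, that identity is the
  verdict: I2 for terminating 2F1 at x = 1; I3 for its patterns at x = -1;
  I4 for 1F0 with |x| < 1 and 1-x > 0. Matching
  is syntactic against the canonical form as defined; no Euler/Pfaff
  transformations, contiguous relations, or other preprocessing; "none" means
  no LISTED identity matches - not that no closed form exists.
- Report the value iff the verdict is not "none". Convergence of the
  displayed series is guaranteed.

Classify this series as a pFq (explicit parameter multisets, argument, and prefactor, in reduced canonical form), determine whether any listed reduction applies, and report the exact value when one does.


With C = -12: the canonical form is 2F1(-9, \frac{3}{4}; 1; 1). Verdict (x = 1): the Chu-Vandermonde identity I2 applies (terminating 2F1 at x = 1 with n = 9, b = 3/4, c = 1). Sum: -\frac{5287425}{8388608}.

Key observation: from the first term -12: the running product (prefactor -12) telescopes to a rising factorial.
Step ratio: r(k) = 1 * (k-9) (k+\frac{3}{4}) / [(k+1) (k+1)] - rational in k. x = 1; t_0 = -12; negate the roots.


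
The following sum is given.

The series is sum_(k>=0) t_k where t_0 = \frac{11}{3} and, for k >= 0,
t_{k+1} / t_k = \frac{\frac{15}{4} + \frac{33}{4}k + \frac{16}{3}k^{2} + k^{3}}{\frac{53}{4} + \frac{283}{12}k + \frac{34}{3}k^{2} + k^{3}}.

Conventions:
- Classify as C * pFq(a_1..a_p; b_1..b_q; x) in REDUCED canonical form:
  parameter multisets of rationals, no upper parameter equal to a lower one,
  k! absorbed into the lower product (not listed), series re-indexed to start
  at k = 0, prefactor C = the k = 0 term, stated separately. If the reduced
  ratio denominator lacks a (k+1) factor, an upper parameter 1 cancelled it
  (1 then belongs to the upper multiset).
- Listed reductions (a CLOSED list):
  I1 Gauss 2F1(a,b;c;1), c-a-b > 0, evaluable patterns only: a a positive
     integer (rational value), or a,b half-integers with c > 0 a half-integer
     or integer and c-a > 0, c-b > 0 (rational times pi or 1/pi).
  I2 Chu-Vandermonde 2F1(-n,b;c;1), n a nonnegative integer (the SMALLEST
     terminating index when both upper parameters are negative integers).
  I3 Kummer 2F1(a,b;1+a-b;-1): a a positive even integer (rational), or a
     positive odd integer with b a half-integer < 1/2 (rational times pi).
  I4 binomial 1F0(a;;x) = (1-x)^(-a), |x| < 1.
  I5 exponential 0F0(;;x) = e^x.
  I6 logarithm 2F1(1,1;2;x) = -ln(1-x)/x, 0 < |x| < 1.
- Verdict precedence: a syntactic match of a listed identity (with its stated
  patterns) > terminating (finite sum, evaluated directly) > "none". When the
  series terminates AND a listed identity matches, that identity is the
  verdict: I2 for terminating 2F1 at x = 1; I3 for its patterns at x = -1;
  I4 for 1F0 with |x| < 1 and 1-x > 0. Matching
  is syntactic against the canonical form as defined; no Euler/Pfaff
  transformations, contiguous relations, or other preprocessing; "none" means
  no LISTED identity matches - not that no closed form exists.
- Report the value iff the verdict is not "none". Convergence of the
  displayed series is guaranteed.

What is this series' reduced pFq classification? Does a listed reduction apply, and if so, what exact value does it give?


Canonical form: C = \frac{11}{3} times 2F1 with upper {\frac{5}{6}, 3}, lower {\frac{53}{6}}, x = 1. Verdict: Gauss's theorem (I1) applies (x = 1: the Gamma ratio telescopes since c-a-b = 5 > 0 and a = 3 in Z>0). Exact value: \frac{21197}{3888}.

Key observation: t_0 being \frac{11}{3}, cancel k + 3/2 from the displayed ratio first; then C = 11/3.
Ratio: r(k) = 1 * (k+\frac{5}{6}) (k+3) / [(k+\frac{53}{6}) (k+1)] - rational in k, leading ratio 1; with t_0 = \frac{11}{3}, classification follows.


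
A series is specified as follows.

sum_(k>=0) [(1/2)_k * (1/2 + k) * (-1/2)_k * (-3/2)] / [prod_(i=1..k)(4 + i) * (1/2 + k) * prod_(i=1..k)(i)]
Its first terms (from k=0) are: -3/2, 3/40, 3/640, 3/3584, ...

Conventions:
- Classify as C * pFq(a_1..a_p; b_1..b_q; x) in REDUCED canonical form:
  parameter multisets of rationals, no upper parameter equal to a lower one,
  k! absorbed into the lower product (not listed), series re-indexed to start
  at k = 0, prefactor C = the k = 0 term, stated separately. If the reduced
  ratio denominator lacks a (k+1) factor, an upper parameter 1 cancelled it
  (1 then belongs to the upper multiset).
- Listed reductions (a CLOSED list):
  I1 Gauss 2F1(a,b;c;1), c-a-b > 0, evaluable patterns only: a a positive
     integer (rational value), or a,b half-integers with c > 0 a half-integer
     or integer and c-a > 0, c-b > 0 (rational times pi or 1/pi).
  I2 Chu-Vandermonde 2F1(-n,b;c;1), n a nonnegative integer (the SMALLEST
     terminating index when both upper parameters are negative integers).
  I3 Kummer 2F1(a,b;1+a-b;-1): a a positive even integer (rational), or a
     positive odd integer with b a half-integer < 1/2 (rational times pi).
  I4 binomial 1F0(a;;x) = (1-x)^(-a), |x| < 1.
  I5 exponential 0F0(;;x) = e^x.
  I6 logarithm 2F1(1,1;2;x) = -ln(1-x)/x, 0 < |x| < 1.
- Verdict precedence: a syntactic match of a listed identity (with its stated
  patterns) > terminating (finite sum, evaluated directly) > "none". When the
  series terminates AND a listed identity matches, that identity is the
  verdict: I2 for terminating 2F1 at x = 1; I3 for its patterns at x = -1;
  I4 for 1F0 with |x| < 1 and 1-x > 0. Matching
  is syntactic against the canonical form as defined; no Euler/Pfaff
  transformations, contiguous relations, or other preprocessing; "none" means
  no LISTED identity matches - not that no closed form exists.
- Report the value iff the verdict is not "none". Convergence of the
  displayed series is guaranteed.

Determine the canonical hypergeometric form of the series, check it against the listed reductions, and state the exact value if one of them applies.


The tell: t_0 being -3/2, the product of the first k integers (C = -3/2) is k!.
Term ratio: r(k) = 1 * (k-1/2) (k+1/2) / [(k+5) (k+1)] - rational in k. x = 1; t_0 = -3/2; negate the roots.

At argument 1: a 2F1 with upper {-1/2, 1/2}, lower {5}, scaled by C = -3/2. Verdict: this is Gauss (I1, half-integer pattern) (x = 1; upper {-1/2, 1/2} half-integers, c = 5 in the evaluable pattern). Value: (-16384/3675) / pi.


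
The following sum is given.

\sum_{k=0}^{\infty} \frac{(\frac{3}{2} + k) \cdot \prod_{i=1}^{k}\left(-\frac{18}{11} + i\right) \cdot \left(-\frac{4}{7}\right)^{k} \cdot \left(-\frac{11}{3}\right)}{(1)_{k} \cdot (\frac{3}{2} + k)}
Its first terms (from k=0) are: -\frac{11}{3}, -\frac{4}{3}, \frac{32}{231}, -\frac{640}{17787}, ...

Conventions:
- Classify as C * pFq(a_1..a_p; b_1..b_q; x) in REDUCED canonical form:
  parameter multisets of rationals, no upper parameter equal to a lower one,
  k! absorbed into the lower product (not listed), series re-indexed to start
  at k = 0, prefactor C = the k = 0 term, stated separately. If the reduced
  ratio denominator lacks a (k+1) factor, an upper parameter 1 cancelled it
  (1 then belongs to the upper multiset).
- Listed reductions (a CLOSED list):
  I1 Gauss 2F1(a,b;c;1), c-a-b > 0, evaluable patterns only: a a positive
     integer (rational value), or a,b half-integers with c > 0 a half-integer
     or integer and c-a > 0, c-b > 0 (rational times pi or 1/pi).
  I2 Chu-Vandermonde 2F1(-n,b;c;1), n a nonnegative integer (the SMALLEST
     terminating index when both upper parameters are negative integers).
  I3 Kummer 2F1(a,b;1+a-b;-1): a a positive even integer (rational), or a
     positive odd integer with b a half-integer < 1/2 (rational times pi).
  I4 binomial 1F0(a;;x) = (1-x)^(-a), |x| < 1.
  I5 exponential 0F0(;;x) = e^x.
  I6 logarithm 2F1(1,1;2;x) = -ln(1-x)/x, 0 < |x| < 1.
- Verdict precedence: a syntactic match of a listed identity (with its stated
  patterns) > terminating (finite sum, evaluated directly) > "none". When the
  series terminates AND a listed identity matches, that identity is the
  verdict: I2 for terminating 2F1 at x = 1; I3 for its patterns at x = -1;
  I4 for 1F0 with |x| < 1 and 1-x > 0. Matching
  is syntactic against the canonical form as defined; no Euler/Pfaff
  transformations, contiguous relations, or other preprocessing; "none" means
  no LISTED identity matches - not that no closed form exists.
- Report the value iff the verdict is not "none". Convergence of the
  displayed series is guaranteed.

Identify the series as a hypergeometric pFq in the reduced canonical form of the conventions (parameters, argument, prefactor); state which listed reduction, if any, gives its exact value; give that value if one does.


The tell: t_0 = -\frac{11}{3} here, and (1)_k (C = -11/3) is k! itself.
Consecutive-term ratio: r(k) = -\frac{4}{7} * (k-\frac{7}{11}) / [(k+1)] - poly over poly, x = -\frac{4}{7} from leading terms; C = -\frac{11}{3} at k = 0.

Reduced: x = -\frac{4}{7}, 1F0, upper = {-\frac{7}{11}}, lower = {-}, C = -\frac{11}{3}. Verdict (x = -\frac{4}{7}): the I4 binomial reduction applies (the 1F0 binomial series: exponent 7/11, x = -\frac{4}{7}). Its exact value is \left(-\frac{11}{3}\right) \cdot \left(\frac{11}{7}\right)^{\frac{7}{11}}.
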